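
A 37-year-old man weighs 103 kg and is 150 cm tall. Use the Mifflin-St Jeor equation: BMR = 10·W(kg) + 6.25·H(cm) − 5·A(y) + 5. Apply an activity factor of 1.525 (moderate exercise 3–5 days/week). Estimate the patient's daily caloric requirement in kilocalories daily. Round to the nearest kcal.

2726 kilocalories daily

Mifflin-St Jeor (male): BMR = 10(103) + 6.25(150) − 5(37) + 5 = 1030 + 937.5 − 185 + 5 = 1787.5 kcal/day.
TEE = BMR × activity factor = 1787.5 × 1.525 = 2725.9375 kcal/day.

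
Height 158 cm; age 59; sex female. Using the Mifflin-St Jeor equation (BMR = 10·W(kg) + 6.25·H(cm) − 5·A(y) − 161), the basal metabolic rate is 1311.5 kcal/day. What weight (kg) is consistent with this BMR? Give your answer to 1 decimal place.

1311.5 = 10·W + 6.25(158) − 5(59) − 161
10·W = 1311.5 − 531.5 = 780, so W = 78 kg.

78.0 kg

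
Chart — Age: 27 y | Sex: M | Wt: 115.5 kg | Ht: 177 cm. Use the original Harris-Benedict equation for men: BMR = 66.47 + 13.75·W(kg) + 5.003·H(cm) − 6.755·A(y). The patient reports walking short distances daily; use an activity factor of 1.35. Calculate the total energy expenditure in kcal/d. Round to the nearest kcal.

3183 kcal/d

Harris-Benedict: BMR = 66.47 + 13.75(115.5) + 5.003(177) − 6.755(27) = 2357.741 kcal/day.
TEE = BMR × activity factor = 2357.741 × 1.35 = 3182.9504 kcal/day.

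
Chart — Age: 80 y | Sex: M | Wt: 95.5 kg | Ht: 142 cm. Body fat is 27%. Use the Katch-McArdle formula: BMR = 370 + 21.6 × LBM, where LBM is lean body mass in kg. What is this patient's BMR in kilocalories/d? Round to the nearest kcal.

LBM = 95.5 × (1 − 0.27) = 69.715 kg. Katch-McArdle: BMR = 370 + 21.6 × 69.715 = 1875.844 kcal/day.

1876 kilocalories/d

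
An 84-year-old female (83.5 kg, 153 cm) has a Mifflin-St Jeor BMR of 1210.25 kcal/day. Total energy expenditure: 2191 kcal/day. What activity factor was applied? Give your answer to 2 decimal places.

1.81

Activity factor = TEE ÷ BMR = 2191 ÷ 1210.25 = 1.81.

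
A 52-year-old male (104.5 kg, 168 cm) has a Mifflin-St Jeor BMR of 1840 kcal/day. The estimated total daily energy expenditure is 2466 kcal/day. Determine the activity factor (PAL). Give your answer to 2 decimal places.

Activity factor = TEE ÷ BMR = 2466 ÷ 1840 = 1.34.

1.34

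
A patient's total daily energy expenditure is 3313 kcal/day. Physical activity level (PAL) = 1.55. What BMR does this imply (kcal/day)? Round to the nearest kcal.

BMR = TEE ÷ activity factor = 3313 ÷ 1.55 = 2137.4194 kcal/day.

2137 kcal/day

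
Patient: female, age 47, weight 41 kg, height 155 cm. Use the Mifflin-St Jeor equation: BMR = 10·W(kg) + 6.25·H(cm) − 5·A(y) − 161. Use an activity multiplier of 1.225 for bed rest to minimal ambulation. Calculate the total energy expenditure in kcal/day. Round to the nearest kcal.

1204 kcal/day

Mifflin-St Jeor (female): BMR = 10(41) + 6.25(155) − 5(47) − 161 = 410 + 968.75 − 235 − 161 = 982.75 kcal/day.
TEE = BMR × activity factor = 982.75 × 1.225 = 1203.8688 kcal/day.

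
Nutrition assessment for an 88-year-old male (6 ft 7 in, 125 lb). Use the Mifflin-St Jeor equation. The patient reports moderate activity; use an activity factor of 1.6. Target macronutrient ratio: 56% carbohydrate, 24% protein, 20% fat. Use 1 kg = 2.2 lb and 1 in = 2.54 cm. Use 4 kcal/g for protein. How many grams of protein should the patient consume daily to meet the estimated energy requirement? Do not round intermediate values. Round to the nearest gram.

Convert to metric: weight = 125 ÷ 2.2 = 56.8182 kg; height = (6×12 + 7) × 2.54 = 79 × 2.54 = 200.66 cm.
Mifflin-St Jeor (male): BMR = 10(56.8182) + 6.25(200.66) − 5(88) + 5 = 568.1818 + 1254.125 − 440 + 5 = 1387.3068 kcal/day.
TEE = 1387.3068 × 1.6 = 2219.6909 kcal/day.
Protein energy = 24% × 2219.6909 = 532.7258 kcal.
Protein = 532.7258 ÷ 4 kcal/g = 133.1815 g.

133 g/day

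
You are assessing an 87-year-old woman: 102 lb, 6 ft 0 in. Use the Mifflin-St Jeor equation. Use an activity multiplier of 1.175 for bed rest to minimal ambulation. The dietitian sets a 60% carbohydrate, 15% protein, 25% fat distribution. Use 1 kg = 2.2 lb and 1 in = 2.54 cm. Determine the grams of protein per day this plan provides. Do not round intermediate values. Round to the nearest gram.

Convert to metric: weight = 102 ÷ 2.2 = 46.3636 kg; height = (6×12 + 0) × 2.54 = 72 × 2.54 = 182.88 cm.
Mifflin-St Jeor (female): BMR = 10(46.3636) + 6.25(182.88) − 5(87) − 161 = 463.6364 + 1143 − 435 − 161 = 1010.6364 kcal/day.
TEE = 1010.6364 × 1.175 = 1187.4977 kcal/day.
Protein energy = 15% × 1187.4977 = 178.1247 kcal.
Protein = 178.1247 ÷ 4 kcal/g = 44.5312 g.

45 g/day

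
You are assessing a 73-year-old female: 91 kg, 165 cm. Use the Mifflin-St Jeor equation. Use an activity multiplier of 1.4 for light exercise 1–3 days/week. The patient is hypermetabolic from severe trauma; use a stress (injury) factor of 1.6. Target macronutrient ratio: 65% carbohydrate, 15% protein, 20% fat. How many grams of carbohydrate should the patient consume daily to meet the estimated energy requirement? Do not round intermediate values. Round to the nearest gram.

Mifflin-St Jeor (female): BMR = 10(91) + 6.25(165) − 5(73) − 161 = 910 + 1031.25 − 365 − 161 = 1415.25 kcal/day.
TEE = 1415.25 × 1.4 = 1981.35 kcal/day.
With stress factor 1.6: 1981.35 × 1.6 = 3170.16 kcal/day.
Carbohydrate energy = 65% × 3170.16 = 2060.604 kcal.
Carbohydrate = 2060.604 ÷ 4 kcal/g = 515.151 g.

515 g/day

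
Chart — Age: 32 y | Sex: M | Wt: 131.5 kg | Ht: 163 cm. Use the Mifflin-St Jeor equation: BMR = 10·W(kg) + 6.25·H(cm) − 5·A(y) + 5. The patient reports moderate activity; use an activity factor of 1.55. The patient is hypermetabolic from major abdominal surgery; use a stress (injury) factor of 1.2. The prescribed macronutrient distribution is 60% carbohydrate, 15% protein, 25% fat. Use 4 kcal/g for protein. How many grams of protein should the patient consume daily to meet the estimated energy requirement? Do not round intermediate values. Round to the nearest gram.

Mifflin-St Jeor (male): BMR = 10(131.5) + 6.25(163) − 5(32) + 5 = 1315 + 1018.75 − 160 + 5 = 2178.75 kcal/day.
TEE = 2178.75 × 1.55 = 3377.0625 kcal/day.
With stress factor 1.2: 3377.0625 × 1.2 = 4052.475 kcal/day.
Protein energy = 15% × 4052.475 = 607.8713 kcal.
Protein = 607.8713 ÷ 4 kcal/g = 151.9678 g.

152 g/day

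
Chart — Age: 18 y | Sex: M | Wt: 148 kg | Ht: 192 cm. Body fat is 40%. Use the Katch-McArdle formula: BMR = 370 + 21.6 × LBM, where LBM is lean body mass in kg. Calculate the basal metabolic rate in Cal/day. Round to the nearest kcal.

2288 Cal/day

LBM = 148 × (1 − 0.4) = 88.8 kg. Katch-McArdle: BMR = 370 + 21.6 × 88.8 = 2288.08 kcal/day.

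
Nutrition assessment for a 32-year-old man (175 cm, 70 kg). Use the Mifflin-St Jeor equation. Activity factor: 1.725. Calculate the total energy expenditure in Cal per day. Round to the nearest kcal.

2827 Cal per day

Mifflin-St Jeor (male): BMR = 10(70) + 6.25(175) − 5(32) + 5 = 700 + 1093.75 − 160 + 5 = 1638.75 kcal/day.
TEE = BMR × activity factor = 1638.75 × 1.725 = 2826.8438 kcal/day.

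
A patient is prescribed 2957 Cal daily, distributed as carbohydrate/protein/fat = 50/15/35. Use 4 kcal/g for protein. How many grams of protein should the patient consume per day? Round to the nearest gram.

111 g/day

Protein energy = 15% × 2957 = 443.55 kcal.
At 4 kcal/g: 443.55 ÷ 4 = 110.8875 g.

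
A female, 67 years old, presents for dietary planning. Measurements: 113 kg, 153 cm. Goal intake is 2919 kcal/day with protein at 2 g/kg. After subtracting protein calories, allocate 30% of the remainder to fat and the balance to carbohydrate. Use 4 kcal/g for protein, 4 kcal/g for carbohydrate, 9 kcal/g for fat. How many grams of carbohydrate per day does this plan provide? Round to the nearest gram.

353 g/day

Protein = 2 × 113 = 226 g → 226 × 4 = 904 kcal.
Non-protein calories = 2919 − 904 = 2015 kcal.
Fat: 30% × 2015 = 604.5 kcal; carbohydrate: 1410.5 kcal.
Carbohydrate: 1410.5 kcal ÷ 4 kcal/g = 352.625 g.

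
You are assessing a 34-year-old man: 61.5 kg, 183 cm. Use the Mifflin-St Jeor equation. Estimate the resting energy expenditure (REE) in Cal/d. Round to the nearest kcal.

1594 Cal/d

Mifflin-St Jeor (male): BMR = 10(61.5) + 6.25(183) − 5(34) + 5 = 615 + 1143.75 − 170 + 5 = 1593.75 kcal/day.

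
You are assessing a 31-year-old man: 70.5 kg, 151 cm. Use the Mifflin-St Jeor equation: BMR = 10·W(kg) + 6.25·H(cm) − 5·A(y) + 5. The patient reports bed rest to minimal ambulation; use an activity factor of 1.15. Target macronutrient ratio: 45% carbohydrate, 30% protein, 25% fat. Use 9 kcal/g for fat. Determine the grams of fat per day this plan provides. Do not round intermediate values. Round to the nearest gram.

48 g/day

Mifflin-St Jeor (male): BMR = 10(70.5) + 6.25(151) − 5(31) + 5 = 705 + 943.75 − 155 + 5 = 1498.75 kcal/day.
TEE = 1498.75 × 1.15 = 1723.5625 kcal/day.
Fat energy = 25% × 1723.5625 = 430.8906 kcal.
Fat = 430.8906 ÷ 9 kcal/g = 47.8767 g.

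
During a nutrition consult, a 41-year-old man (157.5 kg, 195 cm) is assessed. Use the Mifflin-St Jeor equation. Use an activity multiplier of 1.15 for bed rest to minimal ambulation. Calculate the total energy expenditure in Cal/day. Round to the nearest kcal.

2983 Cal/day

Mifflin-St Jeor (male): BMR = 10(157.5) + 6.25(195) − 5(41) + 5 = 1575 + 1218.75 − 205 + 5 = 2593.75 kcal/day.
TEE = BMR × activity factor = 2593.75 × 1.15 = 2982.8125 kcal/day.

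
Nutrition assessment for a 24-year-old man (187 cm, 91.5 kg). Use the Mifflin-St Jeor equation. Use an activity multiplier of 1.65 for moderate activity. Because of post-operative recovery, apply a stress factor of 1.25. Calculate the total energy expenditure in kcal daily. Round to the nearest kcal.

4061 kcal daily

Mifflin-St Jeor (male): BMR = 10(91.5) + 6.25(187) − 5(24) + 5 = 915 + 1168.75 − 120 + 5 = 1968.75 kcal/day.
TEE = BMR × activity factor = 1968.75 × 1.65 = 3248.4375 kcal/day.
Apply stress factor: 3248.4375 × 1.25 = 4060.5469 kcal/day.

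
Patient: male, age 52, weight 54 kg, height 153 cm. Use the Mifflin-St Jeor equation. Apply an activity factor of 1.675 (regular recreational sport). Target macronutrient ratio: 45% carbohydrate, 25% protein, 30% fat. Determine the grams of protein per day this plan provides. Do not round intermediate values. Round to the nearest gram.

130 g/day

Mifflin-St Jeor (male): BMR = 10(54) + 6.25(153) − 5(52) + 5 = 540 + 956.25 − 260 + 5 = 1241.25 kcal/day.
TEE = 1241.25 × 1.675 = 2079.0938 kcal/day.
Protein energy = 25% × 2079.0938 = 519.7734 kcal.
Protein = 519.7734 ÷ 4 kcal/g = 129.9434 g.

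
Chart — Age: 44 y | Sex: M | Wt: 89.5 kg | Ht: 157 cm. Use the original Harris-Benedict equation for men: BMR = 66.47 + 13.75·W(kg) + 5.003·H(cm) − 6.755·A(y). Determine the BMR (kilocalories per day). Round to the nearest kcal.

1785 kilocalories per day

Harris-Benedict: BMR = 66.47 + 13.75(89.5) + 5.003(157) − 6.755(44) = 1785.346 kcal/day.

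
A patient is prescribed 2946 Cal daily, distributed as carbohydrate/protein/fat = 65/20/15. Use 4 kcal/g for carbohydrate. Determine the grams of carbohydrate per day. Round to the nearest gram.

Carbohydrate energy = 65% × 2946 = 1914.9 kcal.
At 4 kcal/g: 1914.9 ÷ 4 = 478.725 g.

479 g/day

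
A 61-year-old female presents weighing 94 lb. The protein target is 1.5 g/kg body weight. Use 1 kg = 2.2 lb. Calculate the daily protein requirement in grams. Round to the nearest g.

Weight in kg = 94 ÷ 2.2 = 42.7273 kg.
Protein = 1.5 g/kg × 42.7273 kg = 64.0909 g/day.

64 g/day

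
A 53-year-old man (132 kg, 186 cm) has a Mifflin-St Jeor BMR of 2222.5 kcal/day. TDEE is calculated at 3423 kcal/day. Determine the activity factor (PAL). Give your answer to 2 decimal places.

1.54

Activity factor = TEE ÷ BMR = 3423 ÷ 2222.5 = 1.54.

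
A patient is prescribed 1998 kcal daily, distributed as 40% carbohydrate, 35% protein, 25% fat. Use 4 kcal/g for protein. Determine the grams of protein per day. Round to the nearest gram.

175 g/day

Protein energy = 35% × 1998 = 699.3 kcal.
At 4 kcal/g: 699.3 ÷ 4 = 174.825 g.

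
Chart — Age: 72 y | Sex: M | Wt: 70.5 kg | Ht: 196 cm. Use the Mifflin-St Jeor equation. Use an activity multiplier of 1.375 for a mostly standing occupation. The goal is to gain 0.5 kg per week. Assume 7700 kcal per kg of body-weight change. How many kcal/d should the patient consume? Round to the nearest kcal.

2716 kcal/d

Mifflin-St Jeor (male): BMR = 10(70.5) + 6.25(196) − 5(72) + 5 = 705 + 1225 − 360 + 5 = 1575 kcal/day.
TEE = 1575 × 1.375 = 2165.625 kcal/day.
Required daily surplus = 0.5 × 7700 ÷ 7 = 550 kcal/day.
Target intake = 2165.625 + 550 = 2715.625 kcal/day.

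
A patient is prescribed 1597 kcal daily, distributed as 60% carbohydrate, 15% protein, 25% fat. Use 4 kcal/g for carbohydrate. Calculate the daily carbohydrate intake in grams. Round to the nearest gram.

Carbohydrate energy = 60% × 1597 = 958.2 kcal.
At 4 kcal/g: 958.2 ÷ 4 = 239.55 g.

240 g/day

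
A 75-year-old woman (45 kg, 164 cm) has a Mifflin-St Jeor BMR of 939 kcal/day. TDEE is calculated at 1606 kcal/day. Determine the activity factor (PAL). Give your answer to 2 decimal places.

Activity factor = TEE ÷ BMR = 1606 ÷ 939 = 1.71.

1.71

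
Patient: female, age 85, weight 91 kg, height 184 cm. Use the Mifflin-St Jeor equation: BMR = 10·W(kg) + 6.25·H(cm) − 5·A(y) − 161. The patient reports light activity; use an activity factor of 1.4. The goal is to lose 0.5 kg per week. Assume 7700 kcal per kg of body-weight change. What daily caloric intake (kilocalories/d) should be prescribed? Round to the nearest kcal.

1514 kilocalories/d

Mifflin-St Jeor (female): BMR = 10(91) + 6.25(184) − 5(85) − 161 = 910 + 1150 − 425 − 161 = 1474 kcal/day.
TEE = 1474 × 1.4 = 2063.6 kcal/day.
Required daily deficit = 0.5 × 7700 ÷ 7 = 550 kcal/day.
Target intake = 2063.6 − 550 = 1513.6 kcal/day.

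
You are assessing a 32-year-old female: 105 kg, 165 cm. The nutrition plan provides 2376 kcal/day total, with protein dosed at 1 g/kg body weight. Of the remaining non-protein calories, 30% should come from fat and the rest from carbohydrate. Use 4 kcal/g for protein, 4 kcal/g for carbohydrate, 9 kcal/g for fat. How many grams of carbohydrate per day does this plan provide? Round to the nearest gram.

342 g/day

Protein = 1 × 105 = 105 g → 105 × 4 = 420 kcal.
Non-protein calories = 2376 − 420 = 1956 kcal.
Fat: 30% × 1956 = 586.8 kcal; carbohydrate: 1369.2 kcal.
Carbohydrate: 1369.2 kcal ÷ 4 kcal/g = 342.3 g.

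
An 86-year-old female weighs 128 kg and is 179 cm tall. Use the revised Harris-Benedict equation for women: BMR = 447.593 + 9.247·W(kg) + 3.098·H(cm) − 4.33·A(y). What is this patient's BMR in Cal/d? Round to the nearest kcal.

1813 Cal/d

Harris-Benedict: BMR = 447.593 + 9.247(128) + 3.098(179) − 4.33(86) = 1813.371 kcal/day.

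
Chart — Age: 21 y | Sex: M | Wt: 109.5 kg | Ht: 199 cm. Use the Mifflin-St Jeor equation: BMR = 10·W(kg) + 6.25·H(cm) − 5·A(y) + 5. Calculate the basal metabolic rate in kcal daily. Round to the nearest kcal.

Mifflin-St Jeor (male): BMR = 10(109.5) + 6.25(199) − 5(21) + 5 = 1095 + 1243.75 − 105 + 5 = 2238.75 kcal/day.

2239 kcal daily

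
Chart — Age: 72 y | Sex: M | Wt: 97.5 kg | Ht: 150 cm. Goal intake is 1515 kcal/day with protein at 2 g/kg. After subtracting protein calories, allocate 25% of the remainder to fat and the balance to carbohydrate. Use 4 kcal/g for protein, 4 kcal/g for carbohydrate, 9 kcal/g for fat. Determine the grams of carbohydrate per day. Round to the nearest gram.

Protein = 2 × 97.5 = 195 g → 195 × 4 = 780 kcal.
Non-protein calories = 1515 − 780 = 735 kcal.
Fat: 25% × 735 = 183.75 kcal; carbohydrate: 551.25 kcal.
Carbohydrate: 551.25 kcal ÷ 4 kcal/g = 137.8125 g.

138 g/day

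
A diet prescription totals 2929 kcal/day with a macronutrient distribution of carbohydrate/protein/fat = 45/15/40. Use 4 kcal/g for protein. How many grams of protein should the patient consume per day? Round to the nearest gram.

110 g/day

Protein energy = 15% × 2929 = 439.35 kcal.
At 4 kcal/g: 439.35 ÷ 4 = 109.8375 g.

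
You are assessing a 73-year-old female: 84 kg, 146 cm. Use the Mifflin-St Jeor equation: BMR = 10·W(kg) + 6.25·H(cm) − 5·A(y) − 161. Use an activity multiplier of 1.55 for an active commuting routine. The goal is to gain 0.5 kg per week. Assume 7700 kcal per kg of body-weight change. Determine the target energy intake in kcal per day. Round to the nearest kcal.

2451 kcal per day

Mifflin-St Jeor (female): BMR = 10(84) + 6.25(146) − 5(73) − 161 = 840 + 912.5 − 365 − 161 = 1226.5 kcal/day.
TEE = 1226.5 × 1.55 = 1901.075 kcal/day.
Required daily surplus = 0.5 × 7700 ÷ 7 = 550 kcal/day.
Target intake = 1901.075 + 550 = 2451.075 kcal/day.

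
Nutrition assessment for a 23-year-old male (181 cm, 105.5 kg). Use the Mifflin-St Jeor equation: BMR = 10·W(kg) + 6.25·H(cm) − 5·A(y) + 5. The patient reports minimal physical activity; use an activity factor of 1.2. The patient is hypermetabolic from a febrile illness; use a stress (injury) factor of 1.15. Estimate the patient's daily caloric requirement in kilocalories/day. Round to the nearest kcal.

Mifflin-St Jeor (male): BMR = 10(105.5) + 6.25(181) − 5(23) + 5 = 1055 + 1131.25 − 115 + 5 = 2076.25 kcal/day.
TEE = BMR × activity factor = 2076.25 × 1.2 = 2491.5 kcal/day.
Apply stress factor: 2491.5 × 1.15 = 2865.225 kcal/day.

2865 kilocalories/day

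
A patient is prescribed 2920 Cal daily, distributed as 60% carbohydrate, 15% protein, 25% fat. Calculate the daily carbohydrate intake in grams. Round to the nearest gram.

438 g/day

Carbohydrate energy = 60% × 2920 = 1752 kcal.
At 4 kcal/g: 1752 ÷ 4 = 438 g.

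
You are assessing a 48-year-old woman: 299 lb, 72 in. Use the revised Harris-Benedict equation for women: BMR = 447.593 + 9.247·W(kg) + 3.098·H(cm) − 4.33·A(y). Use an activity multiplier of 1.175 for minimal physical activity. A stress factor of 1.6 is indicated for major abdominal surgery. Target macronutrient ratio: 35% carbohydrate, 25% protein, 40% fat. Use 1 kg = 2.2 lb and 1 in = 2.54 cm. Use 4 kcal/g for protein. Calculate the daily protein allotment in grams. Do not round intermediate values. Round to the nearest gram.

Convert to metric: weight = 299 ÷ 2.2 = 135.9091 kg; height = 72 × 2.54 = 182.88 cm.
Harris-Benedict: BMR = 447.593 + 9.247(135.9091) + 3.098(182.88) − 4.33(48) = 2063.0666 kcal/day.
TEE = 2063.0666 × 1.175 = 2424.1033 kcal/day.
With stress factor 1.6: 2424.1033 × 1.6 = 3878.5652 kcal/day.
Protein energy = 25% × 3878.5652 = 969.6413 kcal.
Protein = 969.6413 ÷ 4 kcal/g = 242.4103 g.

242 g/day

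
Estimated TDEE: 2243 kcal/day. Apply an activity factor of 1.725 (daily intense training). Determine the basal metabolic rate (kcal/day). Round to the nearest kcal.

1300 kcal/day

BMR = TEE ÷ activity factor = 2243 ÷ 1.725 = 1300.2899 kcal/day.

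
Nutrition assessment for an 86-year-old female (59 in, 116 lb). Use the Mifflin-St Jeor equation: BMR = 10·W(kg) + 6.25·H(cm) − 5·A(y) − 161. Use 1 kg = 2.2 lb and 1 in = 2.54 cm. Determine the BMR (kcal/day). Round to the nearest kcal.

873 kcal/day

Convert to metric: weight = 116 ÷ 2.2 = 52.7273 kg; height = 59 × 2.54 = 149.86 cm.
Mifflin-St Jeor (female): BMR = 10(52.7273) + 6.25(149.86) − 5(86) − 161 = 527.2727 + 936.625 − 430 − 161 = 872.8977 kcal/day.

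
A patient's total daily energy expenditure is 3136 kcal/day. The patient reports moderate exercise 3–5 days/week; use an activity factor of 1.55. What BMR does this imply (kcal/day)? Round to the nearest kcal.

BMR = TEE ÷ activity factor = 3136 ÷ 1.55 = 2023.2258 kcal/day.

2023 kcal/day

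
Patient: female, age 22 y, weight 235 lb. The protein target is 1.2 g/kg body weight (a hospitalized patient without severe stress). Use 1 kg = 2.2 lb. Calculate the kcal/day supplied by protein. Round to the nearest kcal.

Weight in kg = 235 ÷ 2.2 = 106.8182 kg.
Protein = 1.2 g/kg × 106.8182 kg = 128.1818 g/day.
Protein energy = 128.1818 g × 4 kcal/g = 512.7273 kcal/day.

513 kcal/day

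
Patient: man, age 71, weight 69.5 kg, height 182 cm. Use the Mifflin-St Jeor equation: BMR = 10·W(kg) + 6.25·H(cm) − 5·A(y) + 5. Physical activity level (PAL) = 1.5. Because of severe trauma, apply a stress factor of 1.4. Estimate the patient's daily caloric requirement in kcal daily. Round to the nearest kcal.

3113 kcal daily

Mifflin-St Jeor (male): BMR = 10(69.5) + 6.25(182) − 5(71) + 5 = 695 + 1137.5 − 355 + 5 = 1482.5 kcal/day.
TEE = BMR × activity factor = 1482.5 × 1.5 = 2223.75 kcal/day.
Apply stress factor: 2223.75 × 1.4 = 3113.25 kcal/day.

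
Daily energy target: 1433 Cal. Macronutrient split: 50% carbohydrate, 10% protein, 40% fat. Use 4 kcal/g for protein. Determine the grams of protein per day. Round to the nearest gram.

36 g/day

Protein energy = 10% × 1433 = 143.3 kcal.
At 4 kcal/g: 143.3 ÷ 4 = 35.825 g.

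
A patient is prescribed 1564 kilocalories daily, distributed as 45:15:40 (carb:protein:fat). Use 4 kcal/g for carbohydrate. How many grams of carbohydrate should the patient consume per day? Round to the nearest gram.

176 g/day

Carbohydrate energy = 45% × 1564 = 703.8 kcal.
At 4 kcal/g: 703.8 ÷ 4 = 175.95 g.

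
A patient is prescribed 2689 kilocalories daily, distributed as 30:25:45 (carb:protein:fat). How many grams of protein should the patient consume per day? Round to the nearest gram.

168 g/day

Protein energy = 25% × 2689 = 672.25 kcal.
At 4 kcal/g: 672.25 ÷ 4 = 168.0625 g.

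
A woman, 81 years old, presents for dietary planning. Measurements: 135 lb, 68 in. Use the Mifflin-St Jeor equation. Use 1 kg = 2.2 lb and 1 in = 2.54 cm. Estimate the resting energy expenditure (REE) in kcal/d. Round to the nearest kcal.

Convert to metric: weight = 135 ÷ 2.2 = 61.3636 kg; height = 68 × 2.54 = 172.72 cm.
Mifflin-St Jeor (female): BMR = 10(61.3636) + 6.25(172.72) − 5(81) − 161 = 613.6364 + 1079.5 − 405 − 161 = 1127.1364 kcal/day.

1127 kcal/d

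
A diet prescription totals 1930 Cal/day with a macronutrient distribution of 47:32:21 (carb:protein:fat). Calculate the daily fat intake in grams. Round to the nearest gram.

Fat energy = 21% × 1930 = 405.3 kcal.
At 9 kcal/g: 405.3 ÷ 9 = 45.0333 g.

45 g/day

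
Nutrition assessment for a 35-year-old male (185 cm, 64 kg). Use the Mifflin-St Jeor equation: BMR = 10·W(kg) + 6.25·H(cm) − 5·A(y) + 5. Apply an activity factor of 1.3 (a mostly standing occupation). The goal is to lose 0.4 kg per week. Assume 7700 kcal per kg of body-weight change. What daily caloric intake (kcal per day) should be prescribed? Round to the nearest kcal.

Mifflin-St Jeor (male): BMR = 10(64) + 6.25(185) − 5(35) + 5 = 640 + 1156.25 − 175 + 5 = 1626.25 kcal/day.
TEE = 1626.25 × 1.3 = 2114.125 kcal/day.
Required daily deficit = 0.4 × 7700 ÷ 7 = 440 kcal/day.
Target intake = 2114.125 − 440 = 1674.125 kcal/day.

1674 kcal per day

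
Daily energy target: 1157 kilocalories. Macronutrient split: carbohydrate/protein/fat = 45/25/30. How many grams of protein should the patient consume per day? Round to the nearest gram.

72 g/day

Protein energy = 25% × 1157 = 289.25 kcal.
At 4 kcal/g: 289.25 ÷ 4 = 72.3125 g.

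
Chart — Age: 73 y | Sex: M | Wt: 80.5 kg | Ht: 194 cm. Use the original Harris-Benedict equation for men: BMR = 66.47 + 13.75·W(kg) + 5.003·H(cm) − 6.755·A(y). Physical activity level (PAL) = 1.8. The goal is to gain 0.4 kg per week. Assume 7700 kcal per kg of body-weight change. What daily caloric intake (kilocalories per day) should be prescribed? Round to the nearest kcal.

Harris-Benedict: BMR = 66.47 + 13.75(80.5) + 5.003(194) − 6.755(73) = 1650.812 kcal/day.
TEE = 1650.812 × 1.8 = 2971.4616 kcal/day.
Required daily surplus = 0.4 × 7700 ÷ 7 = 440 kcal/day.
Target intake = 2971.4616 + 440 = 3411.4616 kcal/day.

3411 kilocalories per day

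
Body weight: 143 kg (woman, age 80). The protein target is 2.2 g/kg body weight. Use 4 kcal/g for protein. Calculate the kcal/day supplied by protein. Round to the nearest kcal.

Protein = 2.2 g/kg × 143 kg = 314.6 g/day.
Protein energy = 314.6 g × 4 kcal/g = 1258.4 kcal/day.

1258 kcal/day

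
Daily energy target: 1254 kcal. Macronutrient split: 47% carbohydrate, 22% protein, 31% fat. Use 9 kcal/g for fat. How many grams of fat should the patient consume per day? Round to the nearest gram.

43 g/day

Fat energy = 31% × 1254 = 388.74 kcal.
At 9 kcal/g: 388.74 ÷ 9 = 43.1933 g.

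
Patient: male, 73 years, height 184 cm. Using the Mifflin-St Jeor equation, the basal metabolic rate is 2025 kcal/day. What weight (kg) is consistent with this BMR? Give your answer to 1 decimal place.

123.5 kg

2025 = 10·W + 6.25(184) − 5(73) + 5
10·W = 2025 − 790 = 1235, so W = 123.5 kg.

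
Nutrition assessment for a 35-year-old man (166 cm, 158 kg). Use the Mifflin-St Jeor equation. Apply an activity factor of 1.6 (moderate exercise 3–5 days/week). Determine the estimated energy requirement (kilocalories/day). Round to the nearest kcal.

3916 kilocalories/day

Mifflin-St Jeor (male): BMR = 10(158) + 6.25(166) − 5(35) + 5 = 1580 + 1037.5 − 175 + 5 = 2447.5 kcal/day.
TEE = BMR × activity factor = 2447.5 × 1.6 = 3916 kcal/day.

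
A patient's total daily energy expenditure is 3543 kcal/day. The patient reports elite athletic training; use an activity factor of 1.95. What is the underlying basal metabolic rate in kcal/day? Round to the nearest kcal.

BMR = TEE ÷ activity factor = 3543 ÷ 1.95 = 1816.9231 kcal/day.

1817 kcal/day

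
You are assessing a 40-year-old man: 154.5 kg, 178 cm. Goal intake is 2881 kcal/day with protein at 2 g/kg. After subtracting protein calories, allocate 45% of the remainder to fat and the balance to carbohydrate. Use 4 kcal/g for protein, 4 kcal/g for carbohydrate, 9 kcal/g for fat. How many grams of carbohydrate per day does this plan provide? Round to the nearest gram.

Protein = 2 × 154.5 = 309 g → 309 × 4 = 1236 kcal.
Non-protein calories = 2881 − 1236 = 1645 kcal.
Fat: 45% × 1645 = 740.25 kcal; carbohydrate: 904.75 kcal.
Carbohydrate: 904.75 kcal ÷ 4 kcal/g = 226.1875 g.

226 g/day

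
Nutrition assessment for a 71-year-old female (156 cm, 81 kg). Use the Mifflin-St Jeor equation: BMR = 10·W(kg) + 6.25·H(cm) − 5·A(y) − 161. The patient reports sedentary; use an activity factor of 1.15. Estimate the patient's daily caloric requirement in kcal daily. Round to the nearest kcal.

Mifflin-St Jeor (female): BMR = 10(81) + 6.25(156) − 5(71) − 161 = 810 + 975 − 355 − 161 = 1269 kcal/day.
TEE = BMR × activity factor = 1269 × 1.15 = 1459.35 kcal/day.

1459 kcal daily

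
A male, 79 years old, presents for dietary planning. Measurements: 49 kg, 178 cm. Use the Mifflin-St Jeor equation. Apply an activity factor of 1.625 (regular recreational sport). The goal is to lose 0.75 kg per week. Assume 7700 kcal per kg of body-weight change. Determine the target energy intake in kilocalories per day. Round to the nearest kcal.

Mifflin-St Jeor (male): BMR = 10(49) + 6.25(178) − 5(79) + 5 = 490 + 1112.5 − 395 + 5 = 1212.5 kcal/day.
TEE = 1212.5 × 1.625 = 1970.3125 kcal/day.
Required daily deficit = 0.75 × 7700 ÷ 7 = 825 kcal/day.
Target intake = 1970.3125 − 825 = 1145.3125 kcal/day.

1145 kilocalories per day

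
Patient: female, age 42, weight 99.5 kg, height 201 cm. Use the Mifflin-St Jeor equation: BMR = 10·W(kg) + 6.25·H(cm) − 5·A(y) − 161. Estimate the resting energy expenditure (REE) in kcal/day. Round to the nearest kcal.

1880 kcal/day

Mifflin-St Jeor (female): BMR = 10(99.5) + 6.25(201) − 5(42) − 161 = 995 + 1256.25 − 210 − 161 = 1880.25 kcal/day.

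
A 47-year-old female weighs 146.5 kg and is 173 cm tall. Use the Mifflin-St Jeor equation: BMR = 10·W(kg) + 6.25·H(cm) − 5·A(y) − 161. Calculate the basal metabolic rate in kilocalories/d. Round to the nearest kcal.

Mifflin-St Jeor (female): BMR = 10(146.5) + 6.25(173) − 5(47) − 161 = 1465 + 1081.25 − 235 − 161 = 2150.25 kcal/day.

2150 kilocalories/d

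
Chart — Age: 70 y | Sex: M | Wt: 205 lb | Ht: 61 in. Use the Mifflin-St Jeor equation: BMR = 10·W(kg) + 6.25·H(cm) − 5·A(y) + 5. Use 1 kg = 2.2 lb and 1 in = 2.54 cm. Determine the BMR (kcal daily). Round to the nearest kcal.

Convert to metric: weight = 205 ÷ 2.2 = 93.1818 kg; height = 61 × 2.54 = 154.94 cm.
Mifflin-St Jeor (male): BMR = 10(93.1818) + 6.25(154.94) − 5(70) + 5 = 931.8182 + 968.375 − 350 + 5 = 1555.1932 kcal/day.

1555 kcal daily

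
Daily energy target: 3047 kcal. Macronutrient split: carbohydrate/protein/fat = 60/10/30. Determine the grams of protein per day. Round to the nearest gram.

Protein energy = 10% × 3047 = 304.7 kcal.
At 4 kcal/g: 304.7 ÷ 4 = 76.175 g.

76 g/day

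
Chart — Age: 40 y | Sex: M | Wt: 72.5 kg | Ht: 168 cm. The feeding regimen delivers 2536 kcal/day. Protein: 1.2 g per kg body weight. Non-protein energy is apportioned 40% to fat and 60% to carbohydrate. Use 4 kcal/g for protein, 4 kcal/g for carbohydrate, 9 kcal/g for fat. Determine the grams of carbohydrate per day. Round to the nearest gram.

Protein = 1.2 × 72.5 = 87 g → 87 × 4 = 348 kcal.
Non-protein calories = 2536 − 348 = 2188 kcal.
Fat: 40% × 2188 = 875.2 kcal; carbohydrate: 1312.8 kcal.
Carbohydrate: 1312.8 kcal ÷ 4 kcal/g = 328.2 g.

328 g/day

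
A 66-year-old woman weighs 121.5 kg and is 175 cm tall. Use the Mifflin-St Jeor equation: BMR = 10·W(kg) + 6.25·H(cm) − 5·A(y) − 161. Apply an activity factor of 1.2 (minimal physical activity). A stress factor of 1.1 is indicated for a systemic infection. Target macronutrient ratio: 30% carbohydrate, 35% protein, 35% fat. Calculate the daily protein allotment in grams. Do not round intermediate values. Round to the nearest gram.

210 g/day

Mifflin-St Jeor (female): BMR = 10(121.5) + 6.25(175) − 5(66) − 161 = 1215 + 1093.75 − 330 − 161 = 1817.75 kcal/day.
TEE = 1817.75 × 1.2 = 2181.3 kcal/day.
With stress factor 1.1: 2181.3 × 1.1 = 2399.43 kcal/day.
Protein energy = 35% × 2399.43 = 839.8005 kcal.
Protein = 839.8005 ÷ 4 kcal/g = 209.9501 g.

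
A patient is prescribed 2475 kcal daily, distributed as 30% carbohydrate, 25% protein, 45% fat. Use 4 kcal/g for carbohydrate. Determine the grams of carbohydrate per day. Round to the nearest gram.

186 g/day

Carbohydrate energy = 30% × 2475 = 742.5 kcal.
At 4 kcal/g: 742.5 ÷ 4 = 185.625 g.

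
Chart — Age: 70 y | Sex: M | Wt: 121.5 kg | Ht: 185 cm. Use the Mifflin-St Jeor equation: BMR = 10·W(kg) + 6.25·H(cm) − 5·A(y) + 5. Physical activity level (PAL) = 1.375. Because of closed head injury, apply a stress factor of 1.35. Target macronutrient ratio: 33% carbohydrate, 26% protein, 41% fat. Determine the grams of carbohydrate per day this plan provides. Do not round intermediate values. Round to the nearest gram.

310 g/day

Mifflin-St Jeor (male): BMR = 10(121.5) + 6.25(185) − 5(70) + 5 = 1215 + 1156.25 − 350 + 5 = 2026.25 kcal/day.
TEE = 2026.25 × 1.375 = 2786.0938 kcal/day.
With stress factor 1.35: 2786.0938 × 1.35 = 3761.2266 kcal/day.
Carbohydrate energy = 33% × 3761.2266 = 1241.2048 kcal.
Carbohydrate = 1241.2048 ÷ 4 kcal/g = 310.3012 g.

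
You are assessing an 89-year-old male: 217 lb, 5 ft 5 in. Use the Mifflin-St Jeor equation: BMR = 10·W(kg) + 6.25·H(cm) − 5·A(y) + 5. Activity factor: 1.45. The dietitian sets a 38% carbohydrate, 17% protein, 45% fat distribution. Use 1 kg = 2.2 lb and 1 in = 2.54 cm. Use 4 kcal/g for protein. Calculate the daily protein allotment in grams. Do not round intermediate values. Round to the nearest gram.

Convert to metric: weight = 217 ÷ 2.2 = 98.6364 kg; height = (5×12 + 5) × 2.54 = 65 × 2.54 = 165.1 cm.
Mifflin-St Jeor (male): BMR = 10(98.6364) + 6.25(165.1) − 5(89) + 5 = 986.3636 + 1031.875 − 445 + 5 = 1578.2386 kcal/day.
TEE = 1578.2386 × 1.45 = 2288.446 kcal/day.
Protein energy = 17% × 2288.446 = 389.0358 kcal.
Protein = 389.0358 ÷ 4 kcal/g = 97.259 g.

97 g/day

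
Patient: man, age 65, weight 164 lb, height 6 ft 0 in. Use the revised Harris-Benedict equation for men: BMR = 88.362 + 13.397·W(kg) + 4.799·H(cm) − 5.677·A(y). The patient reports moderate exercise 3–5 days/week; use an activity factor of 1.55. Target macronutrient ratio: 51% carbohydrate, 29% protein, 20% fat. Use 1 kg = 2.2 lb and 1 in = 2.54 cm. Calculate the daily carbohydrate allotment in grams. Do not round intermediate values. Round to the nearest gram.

315 g/day

Convert to metric: weight = 164 ÷ 2.2 = 74.5455 kg; height = (6×12 + 0) × 2.54 = 72 × 2.54 = 182.88 cm.
Harris-Benedict: BMR = 88.362 + 13.397(74.5455) + 4.799(182.88) − 5.677(65) = 1595.6836 kcal/day.
TEE = 1595.6836 × 1.55 = 2473.3095 kcal/day.
Carbohydrate energy = 51% × 2473.3095 = 1261.3879 kcal.
Carbohydrate = 1261.3879 ÷ 4 kcal/g = 315.347 g.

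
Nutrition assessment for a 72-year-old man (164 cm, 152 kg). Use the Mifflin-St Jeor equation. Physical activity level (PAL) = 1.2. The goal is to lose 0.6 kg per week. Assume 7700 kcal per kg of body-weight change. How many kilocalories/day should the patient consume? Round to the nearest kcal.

Mifflin-St Jeor (male): BMR = 10(152) + 6.25(164) − 5(72) + 5 = 1520 + 1025 − 360 + 5 = 2190 kcal/day.
TEE = 2190 × 1.2 = 2628 kcal/day.
Required daily deficit = 0.6 × 7700 ÷ 7 = 660 kcal/day.
Target intake = 2628 − 660 = 1968 kcal/day.

1968 kilocalories/day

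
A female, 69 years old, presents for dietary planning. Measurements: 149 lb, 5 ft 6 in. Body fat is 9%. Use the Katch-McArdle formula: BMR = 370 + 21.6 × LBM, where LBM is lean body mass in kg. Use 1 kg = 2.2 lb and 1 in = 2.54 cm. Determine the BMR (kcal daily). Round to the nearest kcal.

Convert to metric: weight = 149 ÷ 2.2 = 67.7273 kg; height = (5×12 + 6) × 2.54 = 66 × 2.54 = 167.64 cm.
LBM = 67.7273 × (1 − 0.09) = 61.6318 kg. Katch-McArdle: BMR = 370 + 21.6 × 61.6318 = 1701.2473 kcal/day.

1701 kcal daily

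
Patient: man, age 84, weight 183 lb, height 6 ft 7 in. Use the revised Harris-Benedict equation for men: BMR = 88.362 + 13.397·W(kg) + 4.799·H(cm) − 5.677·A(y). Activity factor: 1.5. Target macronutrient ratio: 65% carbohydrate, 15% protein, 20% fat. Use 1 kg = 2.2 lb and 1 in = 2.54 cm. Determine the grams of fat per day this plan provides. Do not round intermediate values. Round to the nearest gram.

56 g/day

Convert to metric: weight = 183 ÷ 2.2 = 83.1818 kg; height = (6×12 + 7) × 2.54 = 79 × 2.54 = 200.66 cm.
Harris-Benedict: BMR = 88.362 + 13.397(83.1818) + 4.799(200.66) − 5.677(84) = 1688.8482 kcal/day.
TEE = 1688.8482 × 1.5 = 2533.2722 kcal/day.
Fat energy = 20% × 2533.2722 = 506.6544 kcal.
Fat = 506.6544 ÷ 9 kcal/g = 56.2949 g.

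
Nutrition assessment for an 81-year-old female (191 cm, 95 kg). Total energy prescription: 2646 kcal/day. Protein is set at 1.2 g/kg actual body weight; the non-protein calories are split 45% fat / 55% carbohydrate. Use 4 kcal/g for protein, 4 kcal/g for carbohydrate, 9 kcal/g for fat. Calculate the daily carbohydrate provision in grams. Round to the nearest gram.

301 g/day

Protein = 1.2 × 95 = 114 g → 114 × 4 = 456 kcal.
Non-protein calories = 2646 − 456 = 2190 kcal.
Fat: 45% × 2190 = 985.5 kcal; carbohydrate: 1204.5 kcal.
Carbohydrate: 1204.5 kcal ÷ 4 kcal/g = 301.125 g.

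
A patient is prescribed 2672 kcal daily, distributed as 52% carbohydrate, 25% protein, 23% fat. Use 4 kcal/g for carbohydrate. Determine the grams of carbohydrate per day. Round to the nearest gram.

Carbohydrate energy = 52% × 2672 = 1389.44 kcal.
At 4 kcal/g: 1389.44 ÷ 4 = 347.36 g.

347 g/day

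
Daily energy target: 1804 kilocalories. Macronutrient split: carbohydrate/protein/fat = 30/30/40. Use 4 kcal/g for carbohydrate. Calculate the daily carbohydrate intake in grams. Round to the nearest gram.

Carbohydrate energy = 30% × 1804 = 541.2 kcal.
At 4 kcal/g: 541.2 ÷ 4 = 135.3 g.

135 g/day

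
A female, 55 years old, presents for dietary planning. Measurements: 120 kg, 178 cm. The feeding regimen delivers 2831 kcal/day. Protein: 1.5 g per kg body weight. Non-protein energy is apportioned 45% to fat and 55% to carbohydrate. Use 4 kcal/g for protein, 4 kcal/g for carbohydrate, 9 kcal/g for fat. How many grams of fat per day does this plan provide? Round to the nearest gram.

106 g/day

Protein = 1.5 × 120 = 180 g → 180 × 4 = 720 kcal.
Non-protein calories = 2831 − 720 = 2111 kcal.
Fat: 45% × 2111 = 949.95 kcal; carbohydrate: 1161.05 kcal.
Fat: 949.95 kcal ÷ 9 kcal/g = 105.55 g.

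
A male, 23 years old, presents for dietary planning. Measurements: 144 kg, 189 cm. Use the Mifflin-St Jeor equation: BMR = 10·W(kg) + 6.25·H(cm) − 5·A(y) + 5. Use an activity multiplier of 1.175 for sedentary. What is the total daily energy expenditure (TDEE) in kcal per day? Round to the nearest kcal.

2951 kcal per day

Mifflin-St Jeor (male): BMR = 10(144) + 6.25(189) − 5(23) + 5 = 1440 + 1181.25 − 115 + 5 = 2511.25 kcal/day.
TEE = BMR × activity factor = 2511.25 × 1.175 = 2950.7188 kcal/day.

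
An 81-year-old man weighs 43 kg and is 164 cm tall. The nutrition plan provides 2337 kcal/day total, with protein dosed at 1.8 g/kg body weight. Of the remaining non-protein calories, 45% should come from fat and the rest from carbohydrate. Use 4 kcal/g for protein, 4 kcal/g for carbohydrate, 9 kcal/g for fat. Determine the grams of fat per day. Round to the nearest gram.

101 g/day

Protein = 1.8 × 43 = 77.4 g → 77.4 × 4 = 309.6 kcal.
Non-protein calories = 2337 − 309.6 = 2027.4 kcal.
Fat: 45% × 2027.4 = 912.33 kcal; carbohydrate: 1115.07 kcal.
Fat: 912.33 kcal ÷ 9 kcal/g = 101.37 g.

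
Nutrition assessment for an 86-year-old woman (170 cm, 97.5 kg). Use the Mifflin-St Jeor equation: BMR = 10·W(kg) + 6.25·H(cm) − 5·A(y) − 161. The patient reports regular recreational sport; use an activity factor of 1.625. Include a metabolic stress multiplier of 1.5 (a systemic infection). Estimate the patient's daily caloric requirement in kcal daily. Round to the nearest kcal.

3526 kcal daily

Mifflin-St Jeor (female): BMR = 10(97.5) + 6.25(170) − 5(86) − 161 = 975 + 1062.5 − 430 − 161 = 1446.5 kcal/day.
TEE = BMR × activity factor = 1446.5 × 1.625 = 2350.5625 kcal/day.
Apply stress factor: 2350.5625 × 1.5 = 3525.8438 kcal/day.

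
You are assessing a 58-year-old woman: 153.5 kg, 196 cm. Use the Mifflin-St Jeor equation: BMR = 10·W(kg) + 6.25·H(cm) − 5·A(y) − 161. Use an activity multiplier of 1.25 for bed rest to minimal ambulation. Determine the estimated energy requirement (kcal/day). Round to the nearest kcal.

Mifflin-St Jeor (female): BMR = 10(153.5) + 6.25(196) − 5(58) − 161 = 1535 + 1225 − 290 − 161 = 2309 kcal/day.
TEE = BMR × activity factor = 2309 × 1.25 = 2886.25 kcal/day.

2886 kcal/day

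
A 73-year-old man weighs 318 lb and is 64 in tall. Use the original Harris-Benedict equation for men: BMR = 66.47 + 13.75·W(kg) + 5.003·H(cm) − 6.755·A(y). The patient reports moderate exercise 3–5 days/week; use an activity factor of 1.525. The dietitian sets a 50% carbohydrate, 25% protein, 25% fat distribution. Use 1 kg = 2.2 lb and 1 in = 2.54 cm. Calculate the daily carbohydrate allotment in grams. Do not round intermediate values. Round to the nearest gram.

453 g/day

Convert to metric: weight = 318 ÷ 2.2 = 144.5455 kg; height = 64 × 2.54 = 162.56 cm.
Harris-Benedict: BMR = 66.47 + 13.75(144.5455) + 5.003(162.56) − 6.755(73) = 2374.1427 kcal/day.
TEE = 2374.1427 × 1.525 = 3620.5676 kcal/day.
Carbohydrate energy = 50% × 3620.5676 = 1810.2838 kcal.
Carbohydrate = 1810.2838 ÷ 4 kcal/g = 452.5709 g.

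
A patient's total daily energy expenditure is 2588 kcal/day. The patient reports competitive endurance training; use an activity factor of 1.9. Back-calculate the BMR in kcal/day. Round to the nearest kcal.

BMR = TEE ÷ activity factor = 2588 ÷ 1.9 = 1362.1053 kcal/day.

1362 kcal/day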